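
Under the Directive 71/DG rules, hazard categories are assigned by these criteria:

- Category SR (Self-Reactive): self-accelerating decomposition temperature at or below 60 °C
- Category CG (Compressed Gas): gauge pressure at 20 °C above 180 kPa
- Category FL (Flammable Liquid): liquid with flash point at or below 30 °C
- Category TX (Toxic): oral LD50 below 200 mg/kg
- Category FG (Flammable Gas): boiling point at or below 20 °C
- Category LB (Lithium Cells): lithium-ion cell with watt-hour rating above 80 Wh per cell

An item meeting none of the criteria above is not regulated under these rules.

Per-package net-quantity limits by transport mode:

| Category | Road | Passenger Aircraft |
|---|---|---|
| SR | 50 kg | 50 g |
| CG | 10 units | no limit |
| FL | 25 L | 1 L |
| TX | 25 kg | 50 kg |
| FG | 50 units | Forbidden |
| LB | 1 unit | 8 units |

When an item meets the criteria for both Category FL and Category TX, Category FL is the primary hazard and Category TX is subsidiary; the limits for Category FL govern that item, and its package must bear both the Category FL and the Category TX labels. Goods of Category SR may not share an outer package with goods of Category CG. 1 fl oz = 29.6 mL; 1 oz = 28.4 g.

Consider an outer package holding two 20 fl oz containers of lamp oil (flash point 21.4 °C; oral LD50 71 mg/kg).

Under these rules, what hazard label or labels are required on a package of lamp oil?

Category FL and TX

Lamp oil: flash point 21.4 °C ≤ 30 °C → Category FL (Flammable Liquid).
The lamp oil has oral LD50 71 mg/kg, which is < 200 mg/kg, so it is Category TX (Toxic).
By the precedence rule Category FL is primary and Category TX is subsidiary, and that rule requires both labels on the package.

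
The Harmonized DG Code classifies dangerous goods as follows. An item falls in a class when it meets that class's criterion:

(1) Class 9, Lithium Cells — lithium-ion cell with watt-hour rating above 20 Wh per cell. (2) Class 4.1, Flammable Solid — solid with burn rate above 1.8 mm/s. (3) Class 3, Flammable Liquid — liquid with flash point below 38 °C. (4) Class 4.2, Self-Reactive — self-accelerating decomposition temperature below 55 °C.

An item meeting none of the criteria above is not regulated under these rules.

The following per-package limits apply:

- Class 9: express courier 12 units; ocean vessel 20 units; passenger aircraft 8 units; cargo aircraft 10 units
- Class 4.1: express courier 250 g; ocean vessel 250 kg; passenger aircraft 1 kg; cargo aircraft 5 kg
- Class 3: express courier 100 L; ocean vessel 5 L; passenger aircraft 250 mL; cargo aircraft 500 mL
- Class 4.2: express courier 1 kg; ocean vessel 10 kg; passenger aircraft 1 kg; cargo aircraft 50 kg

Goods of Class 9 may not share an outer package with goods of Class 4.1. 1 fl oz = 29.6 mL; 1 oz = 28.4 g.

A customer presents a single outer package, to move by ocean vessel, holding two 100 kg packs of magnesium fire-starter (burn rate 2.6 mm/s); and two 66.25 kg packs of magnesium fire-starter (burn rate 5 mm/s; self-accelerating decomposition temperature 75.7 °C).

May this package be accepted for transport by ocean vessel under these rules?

No

The magnesium fire-starter has burn rate 2.6 mm/s, which is > 1.8 mm/s, so it is Class 4.1 (Flammable Solid).
The magnesium fire-starter has burn rate 5 mm/s, which is > 1.8 mm/s, so it is Class 4.1 (Flammable Solid).
Total Class 4.1: (two 100 kg packs = 200 kg) + (two 66.25 kg packs = 132.5 kg) = 332.5 kg.
332.5 kg > 250 kg (ocean vessel limit, Class 4.1) — over the limit.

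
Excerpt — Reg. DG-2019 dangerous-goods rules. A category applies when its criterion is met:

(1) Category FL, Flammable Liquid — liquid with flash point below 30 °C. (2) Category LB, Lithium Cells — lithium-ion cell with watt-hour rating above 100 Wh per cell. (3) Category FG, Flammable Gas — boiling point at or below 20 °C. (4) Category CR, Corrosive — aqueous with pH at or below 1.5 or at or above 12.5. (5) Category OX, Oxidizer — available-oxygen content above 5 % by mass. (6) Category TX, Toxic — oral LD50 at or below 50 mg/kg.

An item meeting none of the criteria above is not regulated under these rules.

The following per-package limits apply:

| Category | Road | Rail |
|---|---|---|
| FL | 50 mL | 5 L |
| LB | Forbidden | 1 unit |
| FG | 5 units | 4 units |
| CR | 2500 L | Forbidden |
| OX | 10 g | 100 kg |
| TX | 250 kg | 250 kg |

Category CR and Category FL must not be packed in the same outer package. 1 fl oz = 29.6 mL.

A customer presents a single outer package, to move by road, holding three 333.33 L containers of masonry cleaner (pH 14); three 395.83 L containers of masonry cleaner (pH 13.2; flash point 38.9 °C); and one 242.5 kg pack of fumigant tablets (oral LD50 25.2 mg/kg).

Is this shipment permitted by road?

The masonry cleaner has pH 14, which is ≥ 12.5, so it is Category CR (Corrosive).
With pH 13.2 (≥ 12.5), the masonry cleaner falls in Category CR.
Oral LD50 25.2 mg/kg meets the Category TX criterion (Toxic), so the fumigant tablets are Category TX.
Total Category CR: (three 333.33 L containers = 999.99 L) + (three 395.83 L containers = 1187.49 L) = 2187.48 L.
That is within the Category CR road limit of 2500 L.
Category TX quantity: 242.5 kg.
242.5 kg is within the road limit of 250 kg for Category TX.
The segregation rule (Category CR with Category FL) does not apply to Category CR with Category TX.
Every hazard category is within its road limit and no segregation rule is violated.

Yes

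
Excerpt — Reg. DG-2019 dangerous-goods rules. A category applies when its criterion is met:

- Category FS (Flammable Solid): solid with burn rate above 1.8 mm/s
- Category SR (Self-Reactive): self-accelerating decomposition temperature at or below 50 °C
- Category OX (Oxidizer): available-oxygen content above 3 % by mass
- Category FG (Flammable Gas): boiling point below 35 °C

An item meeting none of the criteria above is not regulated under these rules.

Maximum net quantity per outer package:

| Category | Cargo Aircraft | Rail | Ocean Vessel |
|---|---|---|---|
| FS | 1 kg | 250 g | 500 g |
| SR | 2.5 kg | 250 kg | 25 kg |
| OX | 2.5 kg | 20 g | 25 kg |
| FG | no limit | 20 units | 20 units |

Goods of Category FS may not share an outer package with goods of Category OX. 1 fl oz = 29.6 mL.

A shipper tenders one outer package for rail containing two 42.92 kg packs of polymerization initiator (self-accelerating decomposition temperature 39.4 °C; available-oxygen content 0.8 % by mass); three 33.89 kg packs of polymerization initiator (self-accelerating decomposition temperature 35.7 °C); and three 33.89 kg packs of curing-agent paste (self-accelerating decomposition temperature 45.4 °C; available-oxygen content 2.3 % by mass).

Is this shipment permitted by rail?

No

Self-accelerating decomposition temperature 39.4 °C meets the Category SR criterion (Self-Reactive), so the polymerization initiator is Category SR.
Polymerization initiator: self-accelerating decomposition temperature 35.7 °C ≤ 50 °C → Category SR (Self-Reactive).
Self-accelerating decomposition temperature 45.4 °C meets the Category SR criterion (Self-Reactive), so the curing-agent paste is Category SR.
Category SR net quantity: (two 42.92 kg packs = 85.84 kg) + (three 33.89 kg packs = 101.67 kg) + (three 33.89 kg packs = 101.67 kg) = 289.18 kg.
289.18 kg > 250 kg (rail limit, Category SR) — over the limit.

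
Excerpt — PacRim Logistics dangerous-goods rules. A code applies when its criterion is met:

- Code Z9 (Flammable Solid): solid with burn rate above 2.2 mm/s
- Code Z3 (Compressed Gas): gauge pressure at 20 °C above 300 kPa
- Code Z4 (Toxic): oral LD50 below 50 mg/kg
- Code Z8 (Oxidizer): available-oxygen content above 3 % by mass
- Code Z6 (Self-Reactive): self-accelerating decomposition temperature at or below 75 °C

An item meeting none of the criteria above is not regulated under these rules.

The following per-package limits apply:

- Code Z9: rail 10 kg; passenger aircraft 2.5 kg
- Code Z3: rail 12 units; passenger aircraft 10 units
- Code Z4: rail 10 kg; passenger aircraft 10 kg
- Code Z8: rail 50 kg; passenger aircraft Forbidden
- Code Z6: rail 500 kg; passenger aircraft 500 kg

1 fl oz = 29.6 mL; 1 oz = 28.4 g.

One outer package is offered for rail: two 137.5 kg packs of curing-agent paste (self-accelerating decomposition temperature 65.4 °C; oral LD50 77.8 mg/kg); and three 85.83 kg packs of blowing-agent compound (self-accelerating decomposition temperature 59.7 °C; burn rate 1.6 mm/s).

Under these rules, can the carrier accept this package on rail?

No

The curing-agent paste has self-accelerating decomposition temperature 65.4 °C, which is ≤ 75 °C, so it is Code Z6 (Self-Reactive).
The blowing-agent compound has self-accelerating decomposition temperature 59.7 °C, which is ≤ 75 °C, so it is Code Z6 (Self-Reactive).
Code Z6 net quantity: (two 137.5 kg packs = 275 kg) + (three 85.83 kg packs = 257.49 kg) = 532.49 kg.
That exceeds the Code Z6 rail limit of 500 kg.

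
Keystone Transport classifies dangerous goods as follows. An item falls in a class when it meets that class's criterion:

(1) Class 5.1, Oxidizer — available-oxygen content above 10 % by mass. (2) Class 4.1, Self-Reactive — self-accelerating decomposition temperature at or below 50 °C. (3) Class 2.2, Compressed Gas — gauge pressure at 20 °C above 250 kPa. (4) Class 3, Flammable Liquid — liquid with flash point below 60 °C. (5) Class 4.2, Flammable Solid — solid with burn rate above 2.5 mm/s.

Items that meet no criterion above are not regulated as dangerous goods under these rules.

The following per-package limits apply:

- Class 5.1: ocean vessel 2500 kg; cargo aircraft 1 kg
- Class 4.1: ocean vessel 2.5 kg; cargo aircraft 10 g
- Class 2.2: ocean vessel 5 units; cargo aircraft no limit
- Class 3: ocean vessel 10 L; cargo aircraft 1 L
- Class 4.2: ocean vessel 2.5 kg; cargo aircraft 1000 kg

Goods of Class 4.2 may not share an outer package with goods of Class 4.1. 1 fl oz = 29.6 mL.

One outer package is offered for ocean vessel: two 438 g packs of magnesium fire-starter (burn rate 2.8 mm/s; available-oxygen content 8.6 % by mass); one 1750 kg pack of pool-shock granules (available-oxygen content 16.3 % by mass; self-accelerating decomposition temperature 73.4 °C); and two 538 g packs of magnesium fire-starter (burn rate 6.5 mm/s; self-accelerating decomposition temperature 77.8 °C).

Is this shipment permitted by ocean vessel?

With burn rate 2.8 mm/s (> 2.5 mm/s), the magnesium fire-starter falls in Class 4.2.
With available-oxygen content 16.3 % by mass (> 10 % by mass), the pool-shock granules fall in Class 5.1.
Magnesium fire-starter: burn rate 6.5 mm/s > 2.5 mm/s → Class 4.2 (Flammable Solid).
Class 4.2 net quantity: (two 438 g packs = 876 g) + (two 538 g packs = 1.076 kg) = 1.952 kg.
1.952 kg is within the ocean vessel limit of 2.5 kg for Class 4.2.
Class 5.1 quantity: 1750 kg.
1750 kg is within the ocean vessel limit of 2500 kg for Class 5.1.
The segregation rule (Class 4.2 with Class 4.1) does not apply to Class 4.2 with Class 5.1.
Every hazard class is within its ocean vessel limit and no segregation rule is violated.

Yes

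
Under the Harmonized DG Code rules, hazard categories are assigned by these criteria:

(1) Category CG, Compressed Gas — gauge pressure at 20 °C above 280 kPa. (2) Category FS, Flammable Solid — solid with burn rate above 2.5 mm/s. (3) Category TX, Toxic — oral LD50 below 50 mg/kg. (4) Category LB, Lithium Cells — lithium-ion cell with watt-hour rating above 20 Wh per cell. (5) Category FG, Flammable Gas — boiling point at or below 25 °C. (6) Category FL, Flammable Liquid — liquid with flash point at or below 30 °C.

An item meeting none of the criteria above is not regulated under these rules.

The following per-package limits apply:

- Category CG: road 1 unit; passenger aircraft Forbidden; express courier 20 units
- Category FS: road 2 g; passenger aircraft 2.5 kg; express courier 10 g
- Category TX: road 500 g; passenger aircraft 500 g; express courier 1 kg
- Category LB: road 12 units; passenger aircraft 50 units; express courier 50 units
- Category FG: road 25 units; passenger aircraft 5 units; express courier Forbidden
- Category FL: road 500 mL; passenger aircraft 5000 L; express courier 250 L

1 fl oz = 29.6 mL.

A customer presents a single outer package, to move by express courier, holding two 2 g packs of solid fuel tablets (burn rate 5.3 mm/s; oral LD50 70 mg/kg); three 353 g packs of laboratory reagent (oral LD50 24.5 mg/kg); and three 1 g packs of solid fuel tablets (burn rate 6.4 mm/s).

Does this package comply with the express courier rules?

No

Solid fuel tablets: burn rate 5.3 mm/s > 2.5 mm/s → Category FS (Flammable Solid).
Laboratory reagent: oral LD50 24.5 mg/kg < 50 mg/kg → Category TX (Toxic).
The solid fuel tablets have burn rate 6.4 mm/s, which is > 2.5 mm/s, so they are Category FS (Flammable Solid).
Total Category FS: (two 2 g packs = 4 g) + (three 1 g packs = 3 g) = 7 g.
7 g is within the express courier limit of 10 g for Category FS.
Category TX quantity: three 353 g packs = 1.059 kg.
1.059 kg exceeds the express courier limit of 1 kg for Category TX.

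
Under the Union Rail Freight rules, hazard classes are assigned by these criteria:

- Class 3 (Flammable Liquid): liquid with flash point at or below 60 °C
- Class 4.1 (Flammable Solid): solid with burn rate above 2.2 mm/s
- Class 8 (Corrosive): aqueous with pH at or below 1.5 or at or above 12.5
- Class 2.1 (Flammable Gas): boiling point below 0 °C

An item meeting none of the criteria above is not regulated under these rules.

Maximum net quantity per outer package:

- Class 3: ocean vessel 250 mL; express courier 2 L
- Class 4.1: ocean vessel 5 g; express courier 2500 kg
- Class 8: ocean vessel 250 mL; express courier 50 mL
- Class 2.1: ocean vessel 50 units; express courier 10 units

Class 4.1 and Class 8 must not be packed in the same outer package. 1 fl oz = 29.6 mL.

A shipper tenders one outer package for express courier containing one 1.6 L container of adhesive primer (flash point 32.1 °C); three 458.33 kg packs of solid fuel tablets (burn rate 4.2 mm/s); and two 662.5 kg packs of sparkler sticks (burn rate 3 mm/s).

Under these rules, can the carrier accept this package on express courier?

Flash point 32.1 °C meets the Class 3 criterion (Flammable Liquid), so the adhesive primer is Class 3.
The solid fuel tablets have burn rate 4.2 mm/s, which is > 2.2 mm/s, so they are Class 4.1 (Flammable Solid).
With burn rate 3 mm/s (> 2.2 mm/s), the sparkler sticks fall in Class 4.1.
Class 4.1 net quantity: (three 458.33 kg packs = 1374.99 kg) + (two 662.5 kg packs = 1325 kg) = 2699.99 kg.
2699.99 kg > 2500 kg (express courier limit, Class 4.1) — over the limit.
Class 3 quantity: 1.6 L.
1.6 L is within the express courier limit of 2 L for Class 3.
The segregation rule (Class 4.1 with Class 8) does not apply to Class 4.1 with Class 3.

No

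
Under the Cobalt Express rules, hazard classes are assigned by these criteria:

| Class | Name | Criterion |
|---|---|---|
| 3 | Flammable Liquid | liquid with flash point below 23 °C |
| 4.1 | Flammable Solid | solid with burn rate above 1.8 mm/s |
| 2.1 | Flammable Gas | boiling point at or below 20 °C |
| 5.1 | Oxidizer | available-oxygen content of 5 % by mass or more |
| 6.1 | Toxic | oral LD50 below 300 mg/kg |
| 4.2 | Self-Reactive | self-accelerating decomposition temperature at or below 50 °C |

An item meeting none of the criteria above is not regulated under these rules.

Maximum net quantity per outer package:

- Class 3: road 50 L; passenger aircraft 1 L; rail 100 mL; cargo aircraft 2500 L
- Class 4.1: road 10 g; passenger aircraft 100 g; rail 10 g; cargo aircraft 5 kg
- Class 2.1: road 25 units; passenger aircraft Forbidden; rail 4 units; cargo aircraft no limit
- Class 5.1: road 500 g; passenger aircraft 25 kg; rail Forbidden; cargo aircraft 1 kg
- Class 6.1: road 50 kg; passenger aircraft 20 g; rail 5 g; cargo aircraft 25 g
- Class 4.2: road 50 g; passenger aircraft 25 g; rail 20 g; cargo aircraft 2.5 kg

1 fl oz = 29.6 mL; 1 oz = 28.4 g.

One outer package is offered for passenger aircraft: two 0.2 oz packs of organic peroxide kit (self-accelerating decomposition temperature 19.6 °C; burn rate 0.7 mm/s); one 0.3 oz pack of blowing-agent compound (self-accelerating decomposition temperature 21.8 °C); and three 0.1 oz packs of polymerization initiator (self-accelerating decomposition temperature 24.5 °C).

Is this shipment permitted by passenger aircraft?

No

The organic peroxide kit has self-accelerating decomposition temperature 19.6 °C, which is ≤ 50 °C, so it is Class 4.2 (Self-Reactive).
Blowing-agent compound: self-accelerating decomposition temperature 21.8 °C ≤ 50 °C → Class 4.2 (Self-Reactive).
Self-accelerating decomposition temperature 24.5 °C meets the Class 4.2 criterion (Self-Reactive), so the polymerization initiator is Class 4.2.
Total Class 4.2: (two 0.2 oz packs = 11.36 g) + (one 0.3 oz pack = 8.52 g) + (three 0.1 oz packs = 8.52 g) = 28.4 g.
That exceeds the Class 4.2 passenger aircraft limit of 25 g.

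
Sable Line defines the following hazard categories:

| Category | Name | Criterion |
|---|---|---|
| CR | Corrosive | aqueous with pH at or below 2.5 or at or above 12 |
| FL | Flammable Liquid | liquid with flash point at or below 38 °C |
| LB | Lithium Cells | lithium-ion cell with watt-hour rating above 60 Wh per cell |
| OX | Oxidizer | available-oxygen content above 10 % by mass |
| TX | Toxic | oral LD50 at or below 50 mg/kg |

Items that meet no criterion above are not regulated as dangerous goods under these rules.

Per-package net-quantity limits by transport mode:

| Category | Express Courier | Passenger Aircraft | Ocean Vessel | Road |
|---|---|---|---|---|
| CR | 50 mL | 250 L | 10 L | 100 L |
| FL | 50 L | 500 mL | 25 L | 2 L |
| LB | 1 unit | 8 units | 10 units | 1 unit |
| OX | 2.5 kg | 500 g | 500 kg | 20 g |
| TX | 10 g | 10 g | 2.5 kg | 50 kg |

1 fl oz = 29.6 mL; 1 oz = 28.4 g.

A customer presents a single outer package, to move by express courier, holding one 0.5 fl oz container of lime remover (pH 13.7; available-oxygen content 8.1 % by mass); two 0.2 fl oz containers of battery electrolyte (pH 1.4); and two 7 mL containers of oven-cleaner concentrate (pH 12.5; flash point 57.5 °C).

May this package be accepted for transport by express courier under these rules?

Lime remover: pH 13.7 ≥ 12 → Category CR (Corrosive).
With pH 1.4 (≤ 2.5), the battery electrolyte falls in Category CR.
With pH 12.5 (≥ 12), the oven-cleaner concentrate falls in Category CR.
Category CR net quantity: (one 0.5 fl oz container = 14.8 mL) + (two 0.2 fl oz containers = 11.84 mL) + (two 7 mL containers = 14 mL) = 40.64 mL.
That is within the Category CR express courier limit of 50 mL.

Yes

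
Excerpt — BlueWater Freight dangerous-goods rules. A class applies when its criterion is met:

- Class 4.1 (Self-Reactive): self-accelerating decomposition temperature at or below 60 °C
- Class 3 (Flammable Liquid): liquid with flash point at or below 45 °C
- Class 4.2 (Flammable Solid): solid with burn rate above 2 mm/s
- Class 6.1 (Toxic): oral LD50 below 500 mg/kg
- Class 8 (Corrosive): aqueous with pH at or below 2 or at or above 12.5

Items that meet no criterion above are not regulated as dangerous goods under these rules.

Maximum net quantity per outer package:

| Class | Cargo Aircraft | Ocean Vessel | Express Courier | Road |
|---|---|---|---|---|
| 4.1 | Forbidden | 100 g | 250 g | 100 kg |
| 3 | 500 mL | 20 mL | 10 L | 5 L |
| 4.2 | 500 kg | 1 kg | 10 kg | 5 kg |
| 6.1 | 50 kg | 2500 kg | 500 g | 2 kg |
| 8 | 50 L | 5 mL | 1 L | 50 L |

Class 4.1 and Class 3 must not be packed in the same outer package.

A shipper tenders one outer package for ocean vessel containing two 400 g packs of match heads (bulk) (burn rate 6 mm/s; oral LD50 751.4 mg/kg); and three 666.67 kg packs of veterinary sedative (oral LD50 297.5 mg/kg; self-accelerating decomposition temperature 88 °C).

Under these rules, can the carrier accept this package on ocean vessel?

With burn rate 6 mm/s (> 2 mm/s), the match heads (bulk) fall in Class 4.2.
Veterinary sedative: oral LD50 297.5 mg/kg < 500 mg/kg → Class 6.1 (Toxic).
Class 6.1 quantity: three 666.67 kg packs = 2000.01 kg.
2000.01 kg is within the ocean vessel limit of 2500 kg for Class 6.1.
Class 4.2 quantity: two 400 g packs = 800 g.
800 g is within the ocean vessel limit of 1 kg for Class 4.2.
The segregation rule (Class 4.1 with Class 3) does not apply to Class 6.1 with Class 4.2.
Every hazard class is within its ocean vessel limit and no segregation rule is violated.

Yes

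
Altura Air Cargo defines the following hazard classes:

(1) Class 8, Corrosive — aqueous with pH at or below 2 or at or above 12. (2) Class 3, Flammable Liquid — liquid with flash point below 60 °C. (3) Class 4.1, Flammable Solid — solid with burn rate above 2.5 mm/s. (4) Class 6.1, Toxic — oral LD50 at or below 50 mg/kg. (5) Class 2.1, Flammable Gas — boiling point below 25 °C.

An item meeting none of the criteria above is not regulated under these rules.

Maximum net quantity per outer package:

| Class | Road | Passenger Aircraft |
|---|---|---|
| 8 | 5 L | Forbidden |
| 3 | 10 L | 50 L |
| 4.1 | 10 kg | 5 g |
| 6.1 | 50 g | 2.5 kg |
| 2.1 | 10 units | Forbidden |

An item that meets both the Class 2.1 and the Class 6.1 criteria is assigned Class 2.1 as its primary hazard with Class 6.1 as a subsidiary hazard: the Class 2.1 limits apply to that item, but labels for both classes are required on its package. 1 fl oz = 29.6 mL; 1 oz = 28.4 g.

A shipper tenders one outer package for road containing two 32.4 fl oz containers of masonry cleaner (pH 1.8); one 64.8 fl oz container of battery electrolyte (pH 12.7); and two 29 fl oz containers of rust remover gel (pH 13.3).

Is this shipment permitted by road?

The masonry cleaner has pH 1.8, which is ≤ 2, so it is Class 8 (Corrosive).
pH 12.7 meets the Class 8 criterion (Corrosive), so the battery electrolyte is Class 8.
Rust remover gel: pH 13.3 ≥ 12 → Class 8 (Corrosive).
Total Class 8: (two 32.4 fl oz containers = 1918.08 mL) + (one 64.8 fl oz container = 1918.08 mL) + (two 29 fl oz containers = 1716.8 mL) = 5552.96 mL.
5552.96 mL exceeds the road limit of 5 L for Class 8.

No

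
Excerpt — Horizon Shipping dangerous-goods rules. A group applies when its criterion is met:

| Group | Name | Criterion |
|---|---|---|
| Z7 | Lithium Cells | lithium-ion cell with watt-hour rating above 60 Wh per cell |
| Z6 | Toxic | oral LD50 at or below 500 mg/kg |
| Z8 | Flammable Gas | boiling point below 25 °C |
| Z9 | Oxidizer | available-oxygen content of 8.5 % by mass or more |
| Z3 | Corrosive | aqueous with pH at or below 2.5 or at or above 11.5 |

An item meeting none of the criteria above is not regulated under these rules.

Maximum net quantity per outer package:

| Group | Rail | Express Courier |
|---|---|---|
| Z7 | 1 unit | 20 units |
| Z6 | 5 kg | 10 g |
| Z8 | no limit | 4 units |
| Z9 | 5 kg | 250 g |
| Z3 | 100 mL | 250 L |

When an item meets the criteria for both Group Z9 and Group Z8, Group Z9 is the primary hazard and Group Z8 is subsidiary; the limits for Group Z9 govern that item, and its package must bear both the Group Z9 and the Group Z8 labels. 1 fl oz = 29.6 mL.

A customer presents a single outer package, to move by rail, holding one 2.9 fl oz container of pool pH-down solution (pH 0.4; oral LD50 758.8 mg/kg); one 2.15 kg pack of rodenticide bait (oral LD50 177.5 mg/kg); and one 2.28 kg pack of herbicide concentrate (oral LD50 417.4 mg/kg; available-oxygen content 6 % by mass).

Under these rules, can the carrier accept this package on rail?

Pool pH-down solution: pH 0.4 ≤ 2.5 → Group Z3 (Corrosive).
With oral LD50 177.5 mg/kg (≤ 500 mg/kg), the rodenticide bait falls in Group Z6.
Oral LD50 417.4 mg/kg meets the Group Z6 criterion (Toxic), so the herbicide concentrate is Group Z6.
Group Z6 net quantity: 2.15 kg + 2.28 kg = 4.43 kg.
4.43 kg ≤ 5 kg (rail limit, Group Z6) — within limit.
Group Z3 quantity: one 2.9 fl oz container = 85.84 mL.
85.84 mL ≤ 100 mL (rail limit, Group Z3) — within limit.
Every hazard group is within its rail limit and no segregation rule is violated.

Yes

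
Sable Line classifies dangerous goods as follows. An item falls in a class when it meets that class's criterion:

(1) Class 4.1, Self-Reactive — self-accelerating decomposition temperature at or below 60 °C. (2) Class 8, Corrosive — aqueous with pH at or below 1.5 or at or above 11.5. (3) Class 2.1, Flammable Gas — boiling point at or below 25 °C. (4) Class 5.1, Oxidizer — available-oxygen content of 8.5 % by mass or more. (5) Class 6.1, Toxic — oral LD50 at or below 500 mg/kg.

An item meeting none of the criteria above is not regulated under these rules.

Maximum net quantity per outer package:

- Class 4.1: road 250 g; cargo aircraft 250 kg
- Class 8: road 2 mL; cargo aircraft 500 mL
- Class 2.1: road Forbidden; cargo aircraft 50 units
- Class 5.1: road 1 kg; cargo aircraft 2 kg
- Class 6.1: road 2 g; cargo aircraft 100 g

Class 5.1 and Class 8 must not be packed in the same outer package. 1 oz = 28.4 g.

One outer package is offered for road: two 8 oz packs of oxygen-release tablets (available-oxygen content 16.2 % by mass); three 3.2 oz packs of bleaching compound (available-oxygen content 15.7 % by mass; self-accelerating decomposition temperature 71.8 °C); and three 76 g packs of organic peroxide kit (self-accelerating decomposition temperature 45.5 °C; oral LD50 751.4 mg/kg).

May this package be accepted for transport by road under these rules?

Yes

With available-oxygen content 16.2 % by mass (≥ 8.5 % by mass), the oxygen-release tablets fall in Class 5.1.
Available-oxygen content 15.7 % by mass meets the Class 5.1 criterion (Oxidizer), so the bleaching compound is Class 5.1.
Organic peroxide kit: self-accelerating decomposition temperature 45.5 °C ≤ 60 °C → Class 4.1 (Self-Reactive).
Class 5.1 net quantity: (two 8 oz packs = 454.4 g) + (three 3.2 oz packs = 272.64 g) = 727.04 g.
727.04 g is within the road limit of 1 kg for Class 5.1.
Class 4.1 quantity: three 76 g packs = 228 g.
228 g ≤ 250 g (road limit, Class 4.1) — within limit.
The segregation rule (Class 5.1 with Class 8) does not apply to Class 5.1 with Class 4.1.
Every hazard class is within its road limit and no segregation rule is violated.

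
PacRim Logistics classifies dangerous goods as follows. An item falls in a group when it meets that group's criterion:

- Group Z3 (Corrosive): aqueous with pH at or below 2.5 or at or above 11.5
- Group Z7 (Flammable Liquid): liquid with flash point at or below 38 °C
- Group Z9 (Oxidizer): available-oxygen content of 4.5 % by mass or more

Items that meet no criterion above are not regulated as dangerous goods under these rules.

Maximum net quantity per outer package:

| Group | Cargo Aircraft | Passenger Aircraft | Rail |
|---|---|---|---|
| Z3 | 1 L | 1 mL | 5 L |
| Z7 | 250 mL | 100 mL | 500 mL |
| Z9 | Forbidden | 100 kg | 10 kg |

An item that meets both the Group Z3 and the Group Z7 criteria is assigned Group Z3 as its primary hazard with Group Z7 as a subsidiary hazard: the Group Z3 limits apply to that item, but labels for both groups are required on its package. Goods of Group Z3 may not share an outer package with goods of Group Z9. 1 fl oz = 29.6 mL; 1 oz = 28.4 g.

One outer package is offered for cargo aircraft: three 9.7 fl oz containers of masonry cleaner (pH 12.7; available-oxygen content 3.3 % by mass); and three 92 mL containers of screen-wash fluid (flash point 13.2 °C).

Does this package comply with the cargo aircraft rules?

No

With pH 12.7 (≥ 11.5), the masonry cleaner falls in Group Z3.
The screen-wash fluid has flash point 13.2 °C, which is ≤ 38 °C, so it is Group Z7 (Flammable Liquid).
Group Z7 quantity: three 92 mL containers = 276 mL.
That exceeds the Group Z7 cargo aircraft limit of 250 mL.
Group Z3 quantity: three 9.7 fl oz containers = 861.36 mL.
861.36 mL is within the cargo aircraft limit of 1 L for Group Z3.
The segregation rule (Group Z3 with Group Z9) does not apply to Group Z7 with Group Z3.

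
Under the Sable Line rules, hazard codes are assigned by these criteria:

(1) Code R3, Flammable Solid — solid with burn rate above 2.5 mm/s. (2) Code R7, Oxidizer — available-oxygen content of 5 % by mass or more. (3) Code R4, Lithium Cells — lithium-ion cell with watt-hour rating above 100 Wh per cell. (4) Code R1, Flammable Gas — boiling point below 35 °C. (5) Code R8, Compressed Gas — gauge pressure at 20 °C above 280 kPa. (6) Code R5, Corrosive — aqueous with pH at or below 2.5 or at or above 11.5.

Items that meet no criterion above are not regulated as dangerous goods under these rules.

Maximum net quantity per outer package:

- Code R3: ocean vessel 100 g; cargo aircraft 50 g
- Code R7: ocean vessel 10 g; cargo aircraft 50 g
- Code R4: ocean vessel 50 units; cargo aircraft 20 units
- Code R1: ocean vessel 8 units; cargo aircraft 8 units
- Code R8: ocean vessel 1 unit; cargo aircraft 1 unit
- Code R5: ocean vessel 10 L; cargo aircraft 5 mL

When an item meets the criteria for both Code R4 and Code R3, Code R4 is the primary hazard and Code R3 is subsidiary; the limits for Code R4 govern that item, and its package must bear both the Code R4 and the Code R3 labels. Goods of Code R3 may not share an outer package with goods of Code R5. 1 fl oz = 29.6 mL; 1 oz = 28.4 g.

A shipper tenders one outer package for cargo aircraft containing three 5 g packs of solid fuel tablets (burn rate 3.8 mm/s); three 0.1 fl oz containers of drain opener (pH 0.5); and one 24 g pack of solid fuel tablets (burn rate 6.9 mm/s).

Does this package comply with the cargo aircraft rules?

No

The solid fuel tablets have burn rate 3.8 mm/s, which is > 2.5 mm/s, so they are Code R3 (Flammable Solid).
With pH 0.5 (≤ 2.5), the drain opener falls in Code R5.
Burn rate 6.9 mm/s meets the Code R3 criterion (Flammable Solid), so the solid fuel tablets are Code R3.
Code R3 net quantity: (three 5 g packs = 15 g) + 24 g = 39 g.
39 g is within the cargo aircraft limit of 50 g for Code R3.
Code R5 quantity: three 0.1 fl oz containers = 8.88 mL.
8.88 mL > 5 mL (cargo aircraft limit, Code R5) — over the limit.
Code R3 and Code R5 may not share an outer package.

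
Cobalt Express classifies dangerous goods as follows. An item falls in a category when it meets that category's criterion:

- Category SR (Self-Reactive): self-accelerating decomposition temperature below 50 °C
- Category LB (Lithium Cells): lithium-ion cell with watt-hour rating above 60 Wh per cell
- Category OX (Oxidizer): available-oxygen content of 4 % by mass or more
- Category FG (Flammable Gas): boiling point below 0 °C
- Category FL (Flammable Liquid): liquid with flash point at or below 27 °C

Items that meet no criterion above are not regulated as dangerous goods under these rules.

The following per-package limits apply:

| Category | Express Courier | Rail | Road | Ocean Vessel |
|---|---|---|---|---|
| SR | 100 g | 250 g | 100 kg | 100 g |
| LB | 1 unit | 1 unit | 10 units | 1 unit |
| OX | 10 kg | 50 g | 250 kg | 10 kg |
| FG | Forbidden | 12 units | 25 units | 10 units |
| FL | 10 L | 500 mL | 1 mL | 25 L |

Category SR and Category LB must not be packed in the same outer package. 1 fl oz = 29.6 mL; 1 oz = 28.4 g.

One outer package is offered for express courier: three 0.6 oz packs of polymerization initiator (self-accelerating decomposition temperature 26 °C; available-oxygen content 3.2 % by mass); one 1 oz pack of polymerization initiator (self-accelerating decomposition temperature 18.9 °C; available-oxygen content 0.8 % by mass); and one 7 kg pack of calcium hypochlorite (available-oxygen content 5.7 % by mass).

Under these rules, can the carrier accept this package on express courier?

Yes

Self-accelerating decomposition temperature 26 °C meets the Category SR criterion (Self-Reactive), so the polymerization initiator is Category SR.
With self-accelerating decomposition temperature 18.9 °C (< 50 °C), the polymerization initiator falls in Category SR.
Available-oxygen content 5.7 % by mass meets the Category OX criterion (Oxidizer), so the calcium hypochlorite is Category OX.
Category SR net quantity: (three 0.6 oz packs = 51.12 g) + (one 1 oz pack = 28.4 g) = 79.52 g.
79.52 g ≤ 100 g (express courier limit, Category SR) — within limit.
Category OX quantity: 7 kg.
That is within the Category OX express courier limit of 10 kg.
The segregation rule (Category SR with Category LB) does not apply to Category SR with Category OX.
Every hazard category is within its express courier limit and no segregation rule is violated.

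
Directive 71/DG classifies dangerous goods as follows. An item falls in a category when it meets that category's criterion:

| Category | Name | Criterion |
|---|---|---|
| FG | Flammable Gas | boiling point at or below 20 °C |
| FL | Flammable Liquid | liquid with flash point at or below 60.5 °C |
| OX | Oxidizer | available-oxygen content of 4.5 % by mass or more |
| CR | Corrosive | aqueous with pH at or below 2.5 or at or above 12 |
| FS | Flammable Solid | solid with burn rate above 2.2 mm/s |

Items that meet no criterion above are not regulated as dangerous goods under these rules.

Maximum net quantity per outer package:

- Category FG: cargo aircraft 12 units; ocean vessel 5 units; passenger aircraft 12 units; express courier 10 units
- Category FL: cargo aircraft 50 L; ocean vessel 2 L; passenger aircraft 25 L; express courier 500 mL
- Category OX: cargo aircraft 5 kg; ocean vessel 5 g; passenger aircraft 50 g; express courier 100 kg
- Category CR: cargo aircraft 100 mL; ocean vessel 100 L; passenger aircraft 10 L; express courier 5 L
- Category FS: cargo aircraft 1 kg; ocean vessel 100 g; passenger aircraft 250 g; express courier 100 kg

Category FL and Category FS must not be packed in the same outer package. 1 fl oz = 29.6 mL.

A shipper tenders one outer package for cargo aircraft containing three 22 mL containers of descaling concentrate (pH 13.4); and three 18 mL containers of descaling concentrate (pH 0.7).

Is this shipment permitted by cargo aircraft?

No

pH 13.4 meets the Category CR criterion (Corrosive), so the descaling concentrate is Category CR.
The descaling concentrate has pH 0.7, which is ≤ 2.5, so it is Category CR (Corrosive).
Total Category CR: (three 22 mL containers = 66 mL) + (three 18 mL containers = 54 mL) = 120 mL.
120 mL > 100 mL (cargo aircraft limit, Category CR) — over the limit.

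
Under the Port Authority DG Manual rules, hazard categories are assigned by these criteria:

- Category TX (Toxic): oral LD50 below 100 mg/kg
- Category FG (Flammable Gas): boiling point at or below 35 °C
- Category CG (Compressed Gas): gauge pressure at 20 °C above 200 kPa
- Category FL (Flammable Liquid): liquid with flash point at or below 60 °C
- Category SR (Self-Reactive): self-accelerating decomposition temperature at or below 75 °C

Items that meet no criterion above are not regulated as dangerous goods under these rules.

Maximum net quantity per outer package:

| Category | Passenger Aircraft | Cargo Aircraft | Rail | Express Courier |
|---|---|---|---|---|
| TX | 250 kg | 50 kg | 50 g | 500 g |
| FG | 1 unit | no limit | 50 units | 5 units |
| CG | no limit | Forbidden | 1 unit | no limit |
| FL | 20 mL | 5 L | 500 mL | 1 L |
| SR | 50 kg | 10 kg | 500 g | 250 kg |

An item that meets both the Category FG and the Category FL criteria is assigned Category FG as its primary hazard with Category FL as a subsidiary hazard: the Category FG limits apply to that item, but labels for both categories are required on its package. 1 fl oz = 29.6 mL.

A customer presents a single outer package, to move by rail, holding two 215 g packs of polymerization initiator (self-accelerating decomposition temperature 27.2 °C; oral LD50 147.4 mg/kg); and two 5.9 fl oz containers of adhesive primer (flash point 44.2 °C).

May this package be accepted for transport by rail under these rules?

Self-accelerating decomposition temperature 27.2 °C meets the Category SR criterion (Self-Reactive), so the polymerization initiator is Category SR.
Flash point 44.2 °C meets the Category FL criterion (Flammable Liquid), so the adhesive primer is Category FL.
Category FL quantity: two 5.9 fl oz containers = 349.28 mL.
349.28 mL is within the rail limit of 500 mL for Category FL.
Category SR quantity: two 215 g packs = 430 g.
That is within the Category SR rail limit of 500 g.
Every hazard category is within its rail limit and no segregation rule is violated.

Yes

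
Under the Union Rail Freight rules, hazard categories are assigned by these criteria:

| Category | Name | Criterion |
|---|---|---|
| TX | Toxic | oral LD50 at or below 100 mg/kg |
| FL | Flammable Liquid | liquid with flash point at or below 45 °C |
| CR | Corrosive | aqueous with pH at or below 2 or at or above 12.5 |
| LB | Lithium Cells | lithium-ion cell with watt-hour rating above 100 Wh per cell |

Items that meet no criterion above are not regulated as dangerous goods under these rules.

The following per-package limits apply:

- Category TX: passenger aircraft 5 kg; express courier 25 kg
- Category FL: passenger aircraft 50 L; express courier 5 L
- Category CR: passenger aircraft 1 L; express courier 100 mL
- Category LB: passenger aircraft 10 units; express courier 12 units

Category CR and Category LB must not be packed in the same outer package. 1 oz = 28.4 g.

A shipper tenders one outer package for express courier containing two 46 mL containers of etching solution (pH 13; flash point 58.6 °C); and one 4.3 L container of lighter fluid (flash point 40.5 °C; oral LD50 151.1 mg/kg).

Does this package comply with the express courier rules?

The etching solution has pH 13, which is ≥ 12.5, so it is Category CR (Corrosive).
Lighter fluid: flash point 40.5 °C ≤ 45 °C → Category FL (Flammable Liquid).
Category CR quantity: two 46 mL containers = 92 mL.
That is within the Category CR express courier limit of 100 mL.
Category FL quantity: 4.3 L.
4.3 L is within the express courier limit of 5 L for Category FL.
The segregation rule (Category CR with Category LB) does not apply to Category CR with Category FL.
Every hazard category is within its express courier limit and no segregation rule is violated.

Yes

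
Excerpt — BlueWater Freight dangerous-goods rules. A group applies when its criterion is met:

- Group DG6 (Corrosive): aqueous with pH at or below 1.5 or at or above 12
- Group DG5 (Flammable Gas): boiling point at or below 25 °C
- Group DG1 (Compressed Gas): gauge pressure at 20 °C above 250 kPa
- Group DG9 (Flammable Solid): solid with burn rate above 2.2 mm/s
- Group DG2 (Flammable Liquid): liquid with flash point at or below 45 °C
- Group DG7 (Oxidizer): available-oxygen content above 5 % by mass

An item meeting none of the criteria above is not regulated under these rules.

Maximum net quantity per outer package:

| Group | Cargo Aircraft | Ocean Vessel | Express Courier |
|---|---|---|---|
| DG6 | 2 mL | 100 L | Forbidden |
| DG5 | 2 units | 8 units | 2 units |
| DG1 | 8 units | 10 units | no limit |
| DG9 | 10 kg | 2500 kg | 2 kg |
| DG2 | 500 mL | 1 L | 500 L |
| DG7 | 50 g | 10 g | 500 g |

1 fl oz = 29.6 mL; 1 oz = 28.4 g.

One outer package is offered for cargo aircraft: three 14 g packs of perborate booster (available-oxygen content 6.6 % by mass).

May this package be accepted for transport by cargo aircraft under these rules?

Yes

The perborate booster has available-oxygen content 6.6 % by mass, which is > 5 % by mass, so it is Group DG7 (Oxidizer).
Group DG7 quantity: three 14 g packs = 42 g.
That is within the Group DG7 cargo aircraft limit of 50 g.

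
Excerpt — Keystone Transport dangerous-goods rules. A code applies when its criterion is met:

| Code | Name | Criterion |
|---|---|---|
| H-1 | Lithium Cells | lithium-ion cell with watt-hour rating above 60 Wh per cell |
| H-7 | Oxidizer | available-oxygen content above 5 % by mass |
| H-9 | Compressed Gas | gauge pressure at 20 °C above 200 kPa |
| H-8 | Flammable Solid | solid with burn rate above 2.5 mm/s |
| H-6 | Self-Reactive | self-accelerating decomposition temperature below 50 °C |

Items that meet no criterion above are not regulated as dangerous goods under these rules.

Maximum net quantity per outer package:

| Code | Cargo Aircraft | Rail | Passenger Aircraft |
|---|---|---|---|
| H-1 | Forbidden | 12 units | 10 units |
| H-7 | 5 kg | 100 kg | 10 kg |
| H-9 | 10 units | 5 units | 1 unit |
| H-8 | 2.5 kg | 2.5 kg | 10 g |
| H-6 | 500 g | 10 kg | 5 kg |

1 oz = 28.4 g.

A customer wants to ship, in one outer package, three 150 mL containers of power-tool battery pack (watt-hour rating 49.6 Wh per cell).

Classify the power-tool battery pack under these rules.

Not regulated

watt-hour rating 49.6 Wh per cell is not above 60 Wh per cell, so Code H-1 does not apply.
No criterion is met, so the item is not regulated.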